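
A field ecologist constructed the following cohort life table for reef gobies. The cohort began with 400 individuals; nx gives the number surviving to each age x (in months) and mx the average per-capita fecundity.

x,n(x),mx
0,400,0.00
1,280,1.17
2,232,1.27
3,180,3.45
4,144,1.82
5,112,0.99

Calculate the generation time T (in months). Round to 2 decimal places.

2.71

lx = nx/n0 = nx/400: 1, 0.7, 0.58, 0.45, 0.36, 0.28
lx·mx: 0, 0.819, 0.7366, 1.5525, 0.6552, 0.2772 → R0 = 4.0405
x·lx·mx: 0, 0.819, 1.4732, 4.6575, 2.6208, 1.386 → Σ = 10.9565
T = 10.9565 / 4.0405 = 2.711669… → 2.71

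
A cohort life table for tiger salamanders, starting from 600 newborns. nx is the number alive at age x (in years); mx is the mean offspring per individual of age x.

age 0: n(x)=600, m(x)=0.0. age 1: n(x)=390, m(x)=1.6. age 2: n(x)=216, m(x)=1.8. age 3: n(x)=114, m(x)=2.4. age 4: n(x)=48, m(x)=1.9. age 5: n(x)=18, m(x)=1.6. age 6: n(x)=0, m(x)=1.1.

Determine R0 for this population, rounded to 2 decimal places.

2.34

lx = nx/n0 = nx/600: 1, 0.65, 0.36, 0.19, 0.08, 0.03, 0
lx·mx by age: 0, 1.04, 0.648, 0.456, 0.152, 0.048, 0
R0 = Σ lx·mx = 2.344 → 2.34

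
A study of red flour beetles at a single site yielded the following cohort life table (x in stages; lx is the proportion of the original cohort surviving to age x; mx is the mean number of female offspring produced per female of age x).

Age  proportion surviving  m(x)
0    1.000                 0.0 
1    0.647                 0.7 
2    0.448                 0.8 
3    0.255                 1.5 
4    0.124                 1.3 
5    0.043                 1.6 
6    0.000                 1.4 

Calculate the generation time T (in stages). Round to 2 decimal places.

2.32

lx·mx: 0, 0.4529, 0.3584, 0.3825, 0.1612, 0.0688, 0 → R0 = 1.4238
x·lx·mx: 0, 0.4529, 0.7168, 1.1475, 0.6448, 0.344, 0 → Σ = 3.306
T = 3.306 / 1.4238 = 2.321955… → 2.32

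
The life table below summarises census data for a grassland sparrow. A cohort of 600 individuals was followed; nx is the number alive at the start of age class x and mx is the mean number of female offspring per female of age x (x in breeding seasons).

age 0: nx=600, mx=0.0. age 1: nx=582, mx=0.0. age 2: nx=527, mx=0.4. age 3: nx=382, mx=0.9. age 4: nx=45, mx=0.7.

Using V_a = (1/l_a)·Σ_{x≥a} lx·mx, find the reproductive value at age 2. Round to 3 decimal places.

lx = nx/n0 = nx/600: 1, 0.97, 0.87833…, 0.63667…, 0.075
lx·mx for x ≥ 2: 0.351333…, 0.573…, 0.0525 → sum = 0.976833…
V_2 = 0.976833… / l_2 = 0.976833… / 0.878333… = 1.112144… → 1.112

1.112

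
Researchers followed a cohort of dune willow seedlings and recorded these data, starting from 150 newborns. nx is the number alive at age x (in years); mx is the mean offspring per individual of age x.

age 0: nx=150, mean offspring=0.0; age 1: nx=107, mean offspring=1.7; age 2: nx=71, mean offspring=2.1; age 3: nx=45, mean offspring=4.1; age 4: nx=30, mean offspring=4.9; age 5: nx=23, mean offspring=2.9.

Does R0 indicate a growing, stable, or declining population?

growing

lx = nx/n0 = nx/150: 1, 0.71333…, 0.47333…, 0.3, 0.2, 0.15333…
R0 = Σ lx·mx = 0 + 1.212667… + 0.994… + 1.23 + 0.98 + 0.444667… = 4.861333…
R0 > 1, so the population is growing.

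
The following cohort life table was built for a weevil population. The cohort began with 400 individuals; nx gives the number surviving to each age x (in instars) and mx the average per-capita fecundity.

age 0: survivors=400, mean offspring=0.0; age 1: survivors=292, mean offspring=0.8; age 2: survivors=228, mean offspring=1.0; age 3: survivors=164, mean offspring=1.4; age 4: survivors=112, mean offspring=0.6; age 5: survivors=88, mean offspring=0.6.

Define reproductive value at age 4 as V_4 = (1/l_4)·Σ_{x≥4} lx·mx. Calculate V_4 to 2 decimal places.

1.07

lx = nx/n0 = nx/400: 1, 0.73, 0.57, 0.41, 0.28, 0.22
lx·mx for x ≥ 4: 0.168, 0.132 → sum = 0.3
V_4 = 0.3 / l_4 = 0.3 / 0.28 = 1.071429… → 1.07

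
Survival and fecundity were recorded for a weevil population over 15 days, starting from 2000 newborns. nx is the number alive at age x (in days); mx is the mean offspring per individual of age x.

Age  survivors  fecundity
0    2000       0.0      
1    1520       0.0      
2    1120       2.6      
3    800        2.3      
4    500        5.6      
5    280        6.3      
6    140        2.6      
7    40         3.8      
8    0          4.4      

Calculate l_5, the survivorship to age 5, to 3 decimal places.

l_5 = n_5/n_0 = 280/2000 = 0.14 → 0.140

0.140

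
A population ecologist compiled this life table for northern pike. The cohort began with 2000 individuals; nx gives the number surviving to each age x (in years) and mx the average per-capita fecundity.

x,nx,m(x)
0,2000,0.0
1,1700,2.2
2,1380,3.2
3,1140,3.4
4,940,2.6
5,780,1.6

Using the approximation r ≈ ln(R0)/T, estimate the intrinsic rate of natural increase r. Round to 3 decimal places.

lx = nx/n0 = nx/2000: 1, 0.85, 0.69, 0.57, 0.47, 0.39
R0 = Σ lx·mx = 0 + 1.87 + 2.208 + 1.938 + 1.222 + 0.624 = 7.862
Σ x·lx·mx = 20.108; T = 20.108/7.862 = 2.55762…
r ≈ ln(R0)/T = ln(7.862)/2.55762… = 0.80623… → 0.806

0.806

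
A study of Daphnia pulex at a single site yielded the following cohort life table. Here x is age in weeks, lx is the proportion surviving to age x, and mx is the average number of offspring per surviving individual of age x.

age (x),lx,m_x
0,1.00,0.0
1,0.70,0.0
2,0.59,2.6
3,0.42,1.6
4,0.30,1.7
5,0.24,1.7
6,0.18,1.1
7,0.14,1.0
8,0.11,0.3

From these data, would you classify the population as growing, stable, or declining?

growing

R0 = Σ lx·mx = 0 + 0 + 1.534 + 0.672 + 0.51 + 0.408 + 0.198 + 0.14 + 0.033 = 3.495
R0 > 1, so the population is growing.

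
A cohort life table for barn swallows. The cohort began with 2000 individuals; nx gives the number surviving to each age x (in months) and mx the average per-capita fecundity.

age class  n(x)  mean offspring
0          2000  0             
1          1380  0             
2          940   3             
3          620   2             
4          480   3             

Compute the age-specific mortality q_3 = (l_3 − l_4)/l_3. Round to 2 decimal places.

0.23

lx = nx/n0 = nx/2000: 1, 0.69, 0.47, 0.31, 0.24
q_3 = (l_3 − l_4) / l_3 = (0.31 − 0.24) / 0.31
     = 0.07 / 0.31 = 0.225806… → 0.23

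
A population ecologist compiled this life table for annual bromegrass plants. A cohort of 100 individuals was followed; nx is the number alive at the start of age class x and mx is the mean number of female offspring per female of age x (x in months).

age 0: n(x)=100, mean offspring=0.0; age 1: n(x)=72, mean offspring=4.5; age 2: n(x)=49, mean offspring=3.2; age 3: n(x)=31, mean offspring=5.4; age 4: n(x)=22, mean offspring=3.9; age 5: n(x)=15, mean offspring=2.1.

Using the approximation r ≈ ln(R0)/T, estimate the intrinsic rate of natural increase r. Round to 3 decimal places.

0.950

lx = nx/n0 = nx/100: 1, 0.72, 0.49, 0.31, 0.22, 0.15
R0 = Σ lx·mx = 0 + 3.24 + 1.568 + 1.674 + 0.858 + 0.315 = 7.655
Σ x·lx·mx = 16.405; T = 16.405/7.655 = 2.14304…
r ≈ ln(R0)/T = ln(7.655)/2.14304… = 0.94975… → 0.950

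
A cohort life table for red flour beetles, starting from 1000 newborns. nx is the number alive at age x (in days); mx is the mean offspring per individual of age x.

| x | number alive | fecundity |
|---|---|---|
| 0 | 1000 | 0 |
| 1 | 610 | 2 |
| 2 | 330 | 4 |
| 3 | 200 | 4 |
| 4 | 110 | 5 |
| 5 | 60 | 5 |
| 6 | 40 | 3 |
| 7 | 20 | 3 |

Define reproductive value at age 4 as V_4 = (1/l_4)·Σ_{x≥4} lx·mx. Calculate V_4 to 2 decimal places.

lx = nx/n0 = nx/1000: 1, 0.61, 0.33, 0.2, 0.11, 0.06, 0.04, 0.02
lx·mx for x ≥ 4: 0.55, 0.3, 0.12, 0.06 → sum = 1.03
V_4 = 1.03 / l_4 = 1.03 / 0.11 = 9.363636… → 9.36

9.36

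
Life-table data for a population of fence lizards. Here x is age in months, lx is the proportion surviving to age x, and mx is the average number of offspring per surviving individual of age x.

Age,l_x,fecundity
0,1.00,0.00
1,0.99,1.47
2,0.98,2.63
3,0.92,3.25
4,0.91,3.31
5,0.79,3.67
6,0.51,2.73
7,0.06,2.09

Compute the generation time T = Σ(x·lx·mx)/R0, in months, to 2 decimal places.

3.55

lx·mx: 0, 1.4553, 2.5774, 2.99, 3.0121, 2.8993, 1.3923, 0.1254 → R0 = 14.4518
x·lx·mx: 0, 1.4553, 5.1548, 8.97, 12.0484, 14.4965, 8.3538, 0.8778 → Σ = 51.3566
T = 51.3566 / 14.4518 = 3.553647… → 3.55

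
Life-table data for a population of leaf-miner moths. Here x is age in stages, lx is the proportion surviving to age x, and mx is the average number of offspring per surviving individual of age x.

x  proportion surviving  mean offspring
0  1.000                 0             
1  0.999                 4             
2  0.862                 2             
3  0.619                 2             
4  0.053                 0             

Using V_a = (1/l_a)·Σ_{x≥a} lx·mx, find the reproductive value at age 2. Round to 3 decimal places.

lx·mx for x ≥ 2: 1.724, 1.238, 0 → sum = 2.962
V_2 = 2.962 / l_2 = 2.962 / 0.862 = 3.436195… → 3.436

3.436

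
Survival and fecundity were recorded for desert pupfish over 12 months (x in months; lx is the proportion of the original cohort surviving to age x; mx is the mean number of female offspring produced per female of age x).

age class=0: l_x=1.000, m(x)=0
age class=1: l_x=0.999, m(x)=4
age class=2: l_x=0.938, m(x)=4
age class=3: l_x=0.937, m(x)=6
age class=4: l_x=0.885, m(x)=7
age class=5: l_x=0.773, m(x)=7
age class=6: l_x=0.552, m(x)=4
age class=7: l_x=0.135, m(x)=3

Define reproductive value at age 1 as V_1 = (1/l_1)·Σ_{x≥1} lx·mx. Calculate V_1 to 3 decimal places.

27.617

lx·mx for x ≥ 1: 3.996, 3.752, 5.622, 6.195, 5.411, 2.208, 0.405 → sum = 27.589
V_1 = 27.589 / l_1 = 27.589 / 0.999 = 27.616617… → 27.617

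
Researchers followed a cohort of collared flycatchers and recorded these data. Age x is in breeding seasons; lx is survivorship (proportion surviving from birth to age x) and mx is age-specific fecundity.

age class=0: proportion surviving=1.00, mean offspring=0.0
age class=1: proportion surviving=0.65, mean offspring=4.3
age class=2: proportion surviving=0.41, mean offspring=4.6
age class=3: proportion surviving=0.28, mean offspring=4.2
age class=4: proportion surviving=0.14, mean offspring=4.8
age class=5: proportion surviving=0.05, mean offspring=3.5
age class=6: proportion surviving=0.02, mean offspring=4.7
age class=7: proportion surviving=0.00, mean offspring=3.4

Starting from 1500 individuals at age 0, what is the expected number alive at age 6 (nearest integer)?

30

Expected survivors = N0 · l_6 = 1500 × 0.02 = 30 → 30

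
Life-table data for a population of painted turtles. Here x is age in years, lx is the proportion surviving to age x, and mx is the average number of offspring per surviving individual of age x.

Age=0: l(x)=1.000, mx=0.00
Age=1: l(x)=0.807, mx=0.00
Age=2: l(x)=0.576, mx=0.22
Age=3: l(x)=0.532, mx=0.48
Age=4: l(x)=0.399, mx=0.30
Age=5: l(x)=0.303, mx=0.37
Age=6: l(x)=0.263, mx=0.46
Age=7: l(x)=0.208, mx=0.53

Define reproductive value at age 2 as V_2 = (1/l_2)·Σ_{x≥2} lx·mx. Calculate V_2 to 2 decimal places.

lx·mx for x ≥ 2: 0.12672, 0.25536, 0.1197, 0.11211, 0.12098, 0.11024 → sum = 0.84511
V_2 = 0.84511 / l_2 = 0.84511 / 0.576 = 1.467205… → 1.47

1.47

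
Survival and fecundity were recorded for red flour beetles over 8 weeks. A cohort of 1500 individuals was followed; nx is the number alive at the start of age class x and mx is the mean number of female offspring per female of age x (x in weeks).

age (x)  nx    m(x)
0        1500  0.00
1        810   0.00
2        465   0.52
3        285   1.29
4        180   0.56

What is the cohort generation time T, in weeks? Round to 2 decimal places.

2.80

lx = nx/n0 = nx/1500: 1, 0.54, 0.31, 0.19, 0.12
lx·mx: 0, 0, 0.1612, 0.2451, 0.0672 → R0 = 0.4735
x·lx·mx: 0, 0, 0.3224, 0.7353, 0.2688 → Σ = 1.3265
T = 1.3265 / 0.4735 = 2.801478… → 2.80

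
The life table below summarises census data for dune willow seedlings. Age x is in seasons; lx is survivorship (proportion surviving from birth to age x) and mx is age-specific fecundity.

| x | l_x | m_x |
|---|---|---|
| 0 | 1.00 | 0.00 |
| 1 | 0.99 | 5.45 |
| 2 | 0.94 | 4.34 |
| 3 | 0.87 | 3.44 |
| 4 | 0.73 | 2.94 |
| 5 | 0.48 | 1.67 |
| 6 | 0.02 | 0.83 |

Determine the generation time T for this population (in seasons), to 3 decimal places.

2.283

lx·mx: 0, 5.3955, 4.0796, 2.9928, 2.1462, 0.8016, 0.0166 → R0 = 15.4323
x·lx·mx: 0, 5.3955, 8.1592, 8.9784, 8.5848, 4.008, 0.0996 → Σ = 35.2255
T = 35.2255 / 15.4323 = 2.282583… → 2.283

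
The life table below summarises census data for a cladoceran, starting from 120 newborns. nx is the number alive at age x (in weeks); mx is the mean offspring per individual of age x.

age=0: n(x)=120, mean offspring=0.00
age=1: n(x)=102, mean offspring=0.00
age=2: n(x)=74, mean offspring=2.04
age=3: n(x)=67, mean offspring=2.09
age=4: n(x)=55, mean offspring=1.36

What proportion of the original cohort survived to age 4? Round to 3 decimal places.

0.458

l_4 = n_4/n_0 = 55/120 = 0.458333… → 0.458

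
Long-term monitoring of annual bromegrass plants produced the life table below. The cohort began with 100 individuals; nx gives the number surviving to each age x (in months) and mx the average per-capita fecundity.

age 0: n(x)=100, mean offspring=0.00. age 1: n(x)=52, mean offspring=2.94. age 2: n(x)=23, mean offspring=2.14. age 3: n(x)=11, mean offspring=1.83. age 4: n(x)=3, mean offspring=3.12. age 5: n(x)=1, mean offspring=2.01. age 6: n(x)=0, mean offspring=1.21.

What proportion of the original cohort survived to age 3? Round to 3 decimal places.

0.110

l_3 = n_3/n_0 = 11/100 = 0.11 → 0.110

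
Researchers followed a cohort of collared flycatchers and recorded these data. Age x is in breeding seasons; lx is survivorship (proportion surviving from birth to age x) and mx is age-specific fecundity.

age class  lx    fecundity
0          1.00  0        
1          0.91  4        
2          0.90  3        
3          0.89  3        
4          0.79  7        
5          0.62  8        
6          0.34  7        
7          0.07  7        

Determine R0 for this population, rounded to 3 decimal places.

lx·mx by age: 0, 3.64, 2.7, 2.67, 5.53, 4.96, 2.38, 0.49
R0 = Σ lx·mx = 22.37 → 22.370

22.370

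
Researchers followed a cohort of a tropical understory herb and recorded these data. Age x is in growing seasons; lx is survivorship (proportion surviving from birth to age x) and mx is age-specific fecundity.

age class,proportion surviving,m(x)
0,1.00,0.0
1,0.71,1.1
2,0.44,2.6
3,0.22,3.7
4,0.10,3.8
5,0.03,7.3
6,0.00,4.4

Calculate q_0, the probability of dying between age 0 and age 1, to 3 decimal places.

0.290

q_0 = (l_0 − l_1) / l_0 = (1 − 0.71) / 1
     = 0.29 / 1 = 0.29 → 0.290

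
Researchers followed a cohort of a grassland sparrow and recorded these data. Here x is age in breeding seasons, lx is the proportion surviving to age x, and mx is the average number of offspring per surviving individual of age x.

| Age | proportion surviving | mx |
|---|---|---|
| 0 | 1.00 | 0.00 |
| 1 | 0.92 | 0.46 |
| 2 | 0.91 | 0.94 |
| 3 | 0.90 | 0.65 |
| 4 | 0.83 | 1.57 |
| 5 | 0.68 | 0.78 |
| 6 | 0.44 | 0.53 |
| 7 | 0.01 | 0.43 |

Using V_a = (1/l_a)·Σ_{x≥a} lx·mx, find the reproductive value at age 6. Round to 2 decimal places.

0.54

lx·mx for x ≥ 6: 0.2332, 0.0043 → sum = 0.2375
V_6 = 0.2375 / l_6 = 0.2375 / 0.44 = 0.539773… → 0.54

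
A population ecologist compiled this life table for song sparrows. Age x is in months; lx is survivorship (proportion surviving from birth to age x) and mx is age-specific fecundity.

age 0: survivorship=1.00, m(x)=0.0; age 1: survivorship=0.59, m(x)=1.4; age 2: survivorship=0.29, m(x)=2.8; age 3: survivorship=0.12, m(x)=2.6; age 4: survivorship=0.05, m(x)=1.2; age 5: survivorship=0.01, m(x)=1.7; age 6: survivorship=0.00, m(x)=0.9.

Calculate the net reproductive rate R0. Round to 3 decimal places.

lx·mx by age: 0, 0.826, 0.812, 0.312, 0.06, 0.017, 0
R0 = Σ lx·mx = 2.027 → 2.027

2.027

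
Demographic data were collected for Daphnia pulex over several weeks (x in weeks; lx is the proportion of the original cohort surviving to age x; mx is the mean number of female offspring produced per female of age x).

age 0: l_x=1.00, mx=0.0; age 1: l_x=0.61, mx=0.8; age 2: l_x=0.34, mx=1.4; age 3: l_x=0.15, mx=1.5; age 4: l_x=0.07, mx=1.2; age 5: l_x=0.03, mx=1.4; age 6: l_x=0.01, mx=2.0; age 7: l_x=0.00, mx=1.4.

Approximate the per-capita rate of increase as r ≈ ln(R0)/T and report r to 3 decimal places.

R0 = Σ lx·mx = 0 + 0.488 + 0.476 + 0.225 + 0.084 + 0.042 + 0.02 + 0 = 1.335
Σ x·lx·mx = 2.781; T = 2.781/1.335 = 2.08315…
r ≈ ln(R0)/T = ln(1.335)/2.08315… = 0.1387… → 0.139

0.139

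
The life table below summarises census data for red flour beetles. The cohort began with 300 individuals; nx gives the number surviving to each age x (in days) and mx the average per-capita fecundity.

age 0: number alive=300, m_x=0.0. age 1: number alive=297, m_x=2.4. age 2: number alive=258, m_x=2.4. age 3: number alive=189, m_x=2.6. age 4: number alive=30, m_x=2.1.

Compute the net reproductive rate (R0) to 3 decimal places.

lx = nx/n0 = nx/300: 1, 0.99, 0.86, 0.63, 0.1
lx·mx by age: 0, 2.376, 2.064, 1.638, 0.21
R0 = Σ lx·mx = 6.288 → 6.288

6.288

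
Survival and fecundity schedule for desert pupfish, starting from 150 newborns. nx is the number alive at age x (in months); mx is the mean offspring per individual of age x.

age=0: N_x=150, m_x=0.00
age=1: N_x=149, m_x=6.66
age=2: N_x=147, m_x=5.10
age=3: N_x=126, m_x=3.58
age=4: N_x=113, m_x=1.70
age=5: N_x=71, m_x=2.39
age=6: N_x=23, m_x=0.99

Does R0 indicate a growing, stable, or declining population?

lx = nx/n0 = nx/150: 1, 0.99333…, 0.98, 0.84, 0.75333…, 0.47333…, 0.15333…
R0 = Σ lx·mx = 0 + 6.6156… + 4.998 + 3.0072 + 1.280667… + 1.131267… + 0.1518… = 17.184533…
R0 > 1, so the population is growing.

growing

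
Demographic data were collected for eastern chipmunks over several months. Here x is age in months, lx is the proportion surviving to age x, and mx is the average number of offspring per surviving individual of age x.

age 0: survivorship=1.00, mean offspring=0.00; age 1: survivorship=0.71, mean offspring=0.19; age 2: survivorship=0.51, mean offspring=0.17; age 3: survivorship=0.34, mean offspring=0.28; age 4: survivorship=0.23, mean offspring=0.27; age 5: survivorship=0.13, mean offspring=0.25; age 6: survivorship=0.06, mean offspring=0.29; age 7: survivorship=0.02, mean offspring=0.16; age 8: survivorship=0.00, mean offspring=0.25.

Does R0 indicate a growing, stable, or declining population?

declining

R0 = Σ lx·mx = 0 + 0.1349 + 0.0867 + 0.0952 + 0.0621 + 0.0325 + 0.0174 + 0.0032 + 0 = 0.432
R0 < 1, so the population is declining.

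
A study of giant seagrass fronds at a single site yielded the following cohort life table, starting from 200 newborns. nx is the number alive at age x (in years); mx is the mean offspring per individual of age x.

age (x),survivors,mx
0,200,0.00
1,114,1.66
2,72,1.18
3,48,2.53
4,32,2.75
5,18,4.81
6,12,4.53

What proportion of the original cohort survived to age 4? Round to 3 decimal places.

0.160

l_4 = n_4/n_0 = 32/200 = 0.16 → 0.160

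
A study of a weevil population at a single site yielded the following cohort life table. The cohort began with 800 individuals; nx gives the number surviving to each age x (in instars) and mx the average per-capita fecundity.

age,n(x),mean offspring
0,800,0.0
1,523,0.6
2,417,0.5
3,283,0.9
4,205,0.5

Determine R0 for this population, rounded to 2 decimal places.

1.10

lx = nx/n0 = nx/800: 1, 0.65375, 0.52125, 0.35375, 0.25625
lx·mx by age: 0, 0.39225, 0.260625, 0.318375, 0.128125
R0 = Σ lx·mx = 1.099375 → 1.10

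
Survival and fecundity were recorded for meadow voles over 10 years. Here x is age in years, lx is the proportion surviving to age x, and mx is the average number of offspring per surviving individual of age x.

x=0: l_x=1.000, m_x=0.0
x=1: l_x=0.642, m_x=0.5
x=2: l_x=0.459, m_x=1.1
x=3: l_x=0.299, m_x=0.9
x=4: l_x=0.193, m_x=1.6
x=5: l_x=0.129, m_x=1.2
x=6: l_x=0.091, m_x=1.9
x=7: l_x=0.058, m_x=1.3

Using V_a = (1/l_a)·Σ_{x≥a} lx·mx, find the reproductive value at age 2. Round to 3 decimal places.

lx·mx for x ≥ 2: 0.5049, 0.2691, 0.3088, 0.1548, 0.1729, 0.0754 → sum = 1.4859
V_2 = 1.4859 / l_2 = 1.4859 / 0.459 = 3.237255… → 3.237

3.237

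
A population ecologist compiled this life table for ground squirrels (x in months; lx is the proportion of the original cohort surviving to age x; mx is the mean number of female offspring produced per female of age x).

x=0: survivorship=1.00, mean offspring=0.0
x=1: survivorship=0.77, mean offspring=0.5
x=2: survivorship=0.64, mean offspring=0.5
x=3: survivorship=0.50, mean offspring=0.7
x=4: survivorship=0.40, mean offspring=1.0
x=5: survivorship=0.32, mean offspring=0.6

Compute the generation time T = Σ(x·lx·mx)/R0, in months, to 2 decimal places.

2.81

lx·mx: 0, 0.385, 0.32, 0.35, 0.4, 0.192 → R0 = 1.647
x·lx·mx: 0, 0.385, 0.64, 1.05, 1.6, 0.96 → Σ = 4.635
T = 4.635 / 1.647 = 2.814208… → 2.81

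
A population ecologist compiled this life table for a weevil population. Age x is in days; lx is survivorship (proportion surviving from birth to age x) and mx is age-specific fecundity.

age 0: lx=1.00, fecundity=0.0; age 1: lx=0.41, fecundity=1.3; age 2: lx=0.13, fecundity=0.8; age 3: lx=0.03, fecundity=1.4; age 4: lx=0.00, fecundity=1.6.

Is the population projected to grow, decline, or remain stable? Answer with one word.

declining

R0 = Σ lx·mx = 0 + 0.533 + 0.104 + 0.042 + 0 = 0.679
R0 < 1, so the population is declining.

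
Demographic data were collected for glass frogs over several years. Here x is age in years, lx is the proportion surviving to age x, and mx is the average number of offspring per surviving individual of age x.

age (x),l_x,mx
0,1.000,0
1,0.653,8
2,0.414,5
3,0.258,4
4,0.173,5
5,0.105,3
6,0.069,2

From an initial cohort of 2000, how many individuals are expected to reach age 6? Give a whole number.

Expected survivors = N0 · l_6 = 2000 × 0.069 = 138 → 138

138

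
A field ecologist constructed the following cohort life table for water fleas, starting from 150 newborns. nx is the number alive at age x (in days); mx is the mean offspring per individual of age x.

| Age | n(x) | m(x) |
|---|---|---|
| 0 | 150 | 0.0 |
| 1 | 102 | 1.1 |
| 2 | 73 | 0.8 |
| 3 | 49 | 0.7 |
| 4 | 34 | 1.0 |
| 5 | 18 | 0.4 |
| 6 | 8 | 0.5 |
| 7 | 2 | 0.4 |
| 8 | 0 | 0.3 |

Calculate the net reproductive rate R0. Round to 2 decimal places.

lx = nx/n0 = nx/150: 1, 0.68, 0.48667…, 0.32667…, 0.22667…, 0.12, 0.05333…, 0.01333…, 0
lx·mx by age: 0, 0.748, 0.389333…, 0.228667…, 0.226667…, 0.048, 0.026667…, 0.005333…, 0
R0 = Σ lx·mx = 1.672667… → 1.67

1.67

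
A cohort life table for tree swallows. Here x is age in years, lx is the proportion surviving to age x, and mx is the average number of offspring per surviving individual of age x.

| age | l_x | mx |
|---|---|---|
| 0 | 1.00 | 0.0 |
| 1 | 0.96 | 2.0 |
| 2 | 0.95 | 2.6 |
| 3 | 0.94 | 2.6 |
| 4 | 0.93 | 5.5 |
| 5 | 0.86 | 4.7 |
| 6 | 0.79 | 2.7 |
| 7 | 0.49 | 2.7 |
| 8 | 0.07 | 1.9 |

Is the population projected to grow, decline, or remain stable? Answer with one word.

R0 = Σ lx·mx = 0 + 1.92 + 2.47 + 2.444 + 5.115 + 4.042 + 2.133 + 1.323 + 0.133 = 19.58
R0 > 1, so the population is growing.

growing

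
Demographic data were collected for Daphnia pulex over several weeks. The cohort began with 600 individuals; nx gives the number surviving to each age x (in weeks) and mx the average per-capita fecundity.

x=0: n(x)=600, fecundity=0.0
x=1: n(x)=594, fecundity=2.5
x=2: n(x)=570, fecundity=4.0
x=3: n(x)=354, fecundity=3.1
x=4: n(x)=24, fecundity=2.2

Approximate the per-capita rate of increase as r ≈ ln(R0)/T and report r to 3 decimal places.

lx = nx/n0 = nx/600: 1, 0.99, 0.95, 0.59, 0.04
R0 = Σ lx·mx = 0 + 2.475 + 3.8 + 1.829 + 0.088 = 8.192
Σ x·lx·mx = 15.914; T = 15.914/8.192 = 1.94263…
r ≈ ln(R0)/T = ln(8.192)/1.94263… = 1.08264… → 1.083

1.083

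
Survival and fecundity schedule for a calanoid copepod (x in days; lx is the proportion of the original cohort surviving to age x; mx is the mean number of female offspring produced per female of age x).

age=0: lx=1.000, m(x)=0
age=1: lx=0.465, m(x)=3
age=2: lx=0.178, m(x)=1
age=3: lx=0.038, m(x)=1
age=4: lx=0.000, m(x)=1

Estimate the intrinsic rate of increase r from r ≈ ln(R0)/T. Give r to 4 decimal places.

0.4119

R0 = Σ lx·mx = 0 + 1.395 + 0.178 + 0.038 + 0 = 1.611
Σ x·lx·mx = 1.865; T = 1.865/1.611 = 1.15767…
r ≈ ln(R0)/T = ln(1.611)/1.15767… = 0.411911… → 0.4119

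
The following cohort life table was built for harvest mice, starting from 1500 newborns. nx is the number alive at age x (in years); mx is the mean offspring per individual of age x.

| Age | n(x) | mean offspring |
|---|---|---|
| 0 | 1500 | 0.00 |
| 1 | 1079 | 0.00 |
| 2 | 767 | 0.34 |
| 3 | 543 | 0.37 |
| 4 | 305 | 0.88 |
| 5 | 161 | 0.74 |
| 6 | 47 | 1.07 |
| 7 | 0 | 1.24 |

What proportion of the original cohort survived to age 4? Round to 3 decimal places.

l_4 = n_4/n_0 = 305/1500 = 0.203333… → 0.203

0.203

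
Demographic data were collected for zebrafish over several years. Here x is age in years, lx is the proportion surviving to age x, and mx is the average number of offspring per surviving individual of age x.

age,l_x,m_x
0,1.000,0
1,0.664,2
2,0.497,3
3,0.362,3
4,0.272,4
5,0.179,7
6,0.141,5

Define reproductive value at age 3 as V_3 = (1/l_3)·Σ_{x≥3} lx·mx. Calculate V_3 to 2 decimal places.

lx·mx for x ≥ 3: 1.086, 1.088, 1.253, 0.705 → sum = 4.132
V_3 = 4.132 / l_3 = 4.132 / 0.362 = 11.414365… → 11.41

11.41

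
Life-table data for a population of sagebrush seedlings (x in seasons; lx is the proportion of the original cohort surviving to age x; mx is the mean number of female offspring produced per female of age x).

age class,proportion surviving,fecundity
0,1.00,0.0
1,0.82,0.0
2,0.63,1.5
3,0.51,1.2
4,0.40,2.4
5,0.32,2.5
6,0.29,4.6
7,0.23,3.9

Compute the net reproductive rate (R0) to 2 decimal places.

5.55

lx·mx by age: 0, 0, 0.945, 0.612, 0.96, 0.8, 1.334, 0.897
R0 = Σ lx·mx = 5.548 → 5.55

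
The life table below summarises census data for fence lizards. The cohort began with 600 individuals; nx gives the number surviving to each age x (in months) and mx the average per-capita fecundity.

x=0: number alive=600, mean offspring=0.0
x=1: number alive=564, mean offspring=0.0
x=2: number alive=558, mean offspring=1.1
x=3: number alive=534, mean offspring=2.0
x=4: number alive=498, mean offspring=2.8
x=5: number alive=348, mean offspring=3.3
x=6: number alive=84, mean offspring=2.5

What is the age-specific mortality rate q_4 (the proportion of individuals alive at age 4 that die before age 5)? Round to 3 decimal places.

0.301

lx = nx/n0 = nx/600: 1, 0.94, 0.93, 0.89, 0.83, 0.58, 0.14
q_4 = (l_4 − l_5) / l_4 = (0.83 − 0.58) / 0.83
     = 0.25 / 0.83 = 0.301205… → 0.301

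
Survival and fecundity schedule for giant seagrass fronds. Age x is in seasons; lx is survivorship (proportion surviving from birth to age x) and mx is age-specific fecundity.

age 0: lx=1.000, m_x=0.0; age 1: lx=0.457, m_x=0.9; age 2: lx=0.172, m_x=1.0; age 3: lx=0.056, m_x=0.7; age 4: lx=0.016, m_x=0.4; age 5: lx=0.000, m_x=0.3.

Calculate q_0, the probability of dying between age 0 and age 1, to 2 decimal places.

q_0 = (l_0 − l_1) / l_0 = (1 − 0.457) / 1
     = 0.543 / 1 = 0.543 → 0.54

0.54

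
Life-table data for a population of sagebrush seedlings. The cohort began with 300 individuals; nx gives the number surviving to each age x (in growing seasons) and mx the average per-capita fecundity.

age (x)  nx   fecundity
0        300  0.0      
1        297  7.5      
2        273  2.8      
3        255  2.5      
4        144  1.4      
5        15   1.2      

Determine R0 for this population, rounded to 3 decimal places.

lx = nx/n0 = nx/300: 1, 0.99, 0.91, 0.85, 0.48, 0.05
lx·mx by age: 0, 7.425, 2.548, 2.125, 0.672, 0.06
R0 = Σ lx·mx = 12.83 → 12.830

12.830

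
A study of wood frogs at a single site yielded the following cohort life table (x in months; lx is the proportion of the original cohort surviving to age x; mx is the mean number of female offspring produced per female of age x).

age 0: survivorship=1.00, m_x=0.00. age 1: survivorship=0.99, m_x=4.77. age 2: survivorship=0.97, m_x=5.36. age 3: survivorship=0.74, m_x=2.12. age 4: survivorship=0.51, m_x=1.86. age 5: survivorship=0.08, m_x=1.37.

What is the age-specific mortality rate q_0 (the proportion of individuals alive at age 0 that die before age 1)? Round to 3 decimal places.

q_0 = (l_0 − l_1) / l_0 = (1 − 0.99) / 1
     = 0.01 / 1 = 0.01 → 0.010

0.010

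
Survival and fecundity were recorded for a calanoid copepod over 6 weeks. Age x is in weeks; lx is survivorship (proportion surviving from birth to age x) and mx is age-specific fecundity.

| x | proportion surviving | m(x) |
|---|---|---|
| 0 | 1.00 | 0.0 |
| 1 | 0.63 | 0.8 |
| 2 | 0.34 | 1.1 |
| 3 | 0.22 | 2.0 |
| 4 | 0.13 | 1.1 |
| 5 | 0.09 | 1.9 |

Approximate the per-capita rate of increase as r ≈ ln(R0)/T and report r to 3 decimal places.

R0 = Σ lx·mx = 0 + 0.504 + 0.374 + 0.44 + 0.143 + 0.171 = 1.632
Σ x·lx·mx = 3.999; T = 3.999/1.632 = 2.45037…
r ≈ ln(R0)/T = ln(1.632)/2.45037… = 0.19989… → 0.200

0.200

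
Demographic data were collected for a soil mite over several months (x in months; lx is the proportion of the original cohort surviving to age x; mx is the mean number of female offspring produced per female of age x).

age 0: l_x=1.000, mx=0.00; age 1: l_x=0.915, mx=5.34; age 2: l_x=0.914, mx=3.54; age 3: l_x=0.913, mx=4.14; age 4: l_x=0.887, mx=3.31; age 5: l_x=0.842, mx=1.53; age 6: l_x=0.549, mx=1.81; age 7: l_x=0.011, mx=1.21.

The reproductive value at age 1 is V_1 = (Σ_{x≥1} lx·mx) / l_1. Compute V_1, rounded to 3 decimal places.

lx·mx for x ≥ 1: 4.8861, 3.23556, 3.77982, 2.93597, 1.28826, 0.99369, 0.01331 → sum = 17.13271
V_1 = 17.13271 / l_1 = 17.13271 / 0.915 = 18.724273… → 18.724

18.724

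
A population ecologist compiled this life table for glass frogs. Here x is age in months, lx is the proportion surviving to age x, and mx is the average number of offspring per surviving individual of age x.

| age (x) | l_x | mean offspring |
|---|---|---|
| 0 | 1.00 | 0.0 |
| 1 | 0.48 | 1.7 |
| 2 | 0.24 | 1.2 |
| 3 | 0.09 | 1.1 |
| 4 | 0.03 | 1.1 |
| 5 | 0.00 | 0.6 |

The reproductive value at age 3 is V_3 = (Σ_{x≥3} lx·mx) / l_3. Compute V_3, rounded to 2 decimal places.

1.47

lx·mx for x ≥ 3: 0.099, 0.033, 0 → sum = 0.132
V_3 = 0.132 / l_3 = 0.132 / 0.09 = 1.466667… → 1.47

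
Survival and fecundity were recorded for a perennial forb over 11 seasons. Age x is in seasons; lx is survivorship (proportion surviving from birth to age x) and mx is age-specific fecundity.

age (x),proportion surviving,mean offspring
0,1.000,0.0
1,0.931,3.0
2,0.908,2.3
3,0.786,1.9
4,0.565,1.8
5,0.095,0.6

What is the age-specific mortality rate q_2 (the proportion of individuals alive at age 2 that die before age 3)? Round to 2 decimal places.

q_2 = (l_2 − l_3) / l_2 = (0.908 − 0.786) / 0.908
     = 0.122 / 0.908 = 0.134361… → 0.13

0.13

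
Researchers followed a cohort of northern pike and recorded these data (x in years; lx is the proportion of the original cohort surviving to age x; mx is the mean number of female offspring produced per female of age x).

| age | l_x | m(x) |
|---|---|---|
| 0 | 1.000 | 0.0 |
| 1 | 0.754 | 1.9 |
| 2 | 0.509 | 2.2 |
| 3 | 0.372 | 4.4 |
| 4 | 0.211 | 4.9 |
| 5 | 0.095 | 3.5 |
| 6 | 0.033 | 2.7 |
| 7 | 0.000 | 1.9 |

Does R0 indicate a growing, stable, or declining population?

R0 = Σ lx·mx = 0 + 1.4326 + 1.1198 + 1.6368 + 1.0339 + 0.3325 + 0.0891 + 0 = 5.6447
R0 > 1, so the population is growing.

growing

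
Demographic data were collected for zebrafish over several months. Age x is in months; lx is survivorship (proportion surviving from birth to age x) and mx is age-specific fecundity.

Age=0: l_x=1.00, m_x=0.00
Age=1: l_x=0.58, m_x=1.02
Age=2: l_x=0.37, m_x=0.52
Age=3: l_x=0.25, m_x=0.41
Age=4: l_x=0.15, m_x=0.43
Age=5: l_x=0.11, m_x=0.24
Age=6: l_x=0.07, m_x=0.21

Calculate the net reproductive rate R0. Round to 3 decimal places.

lx·mx by age: 0, 0.5916, 0.1924, 0.1025, 0.0645, 0.0264, 0.0147
R0 = Σ lx·mx = 0.9921 → 0.992

0.992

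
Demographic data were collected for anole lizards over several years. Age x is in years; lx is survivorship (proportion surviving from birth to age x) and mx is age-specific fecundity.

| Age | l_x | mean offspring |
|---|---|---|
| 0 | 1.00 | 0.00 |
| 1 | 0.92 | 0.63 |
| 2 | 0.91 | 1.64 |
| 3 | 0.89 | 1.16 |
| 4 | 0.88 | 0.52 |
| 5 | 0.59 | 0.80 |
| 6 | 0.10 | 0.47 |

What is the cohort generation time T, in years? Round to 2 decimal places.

2.73

lx·mx: 0, 0.5796, 1.4924, 1.0324, 0.4576, 0.472, 0.047 → R0 = 4.081
x·lx·mx: 0, 0.5796, 2.9848, 3.0972, 1.8304, 2.36, 0.282 → Σ = 11.134
T = 11.134 / 4.081 = 2.728253… → 2.73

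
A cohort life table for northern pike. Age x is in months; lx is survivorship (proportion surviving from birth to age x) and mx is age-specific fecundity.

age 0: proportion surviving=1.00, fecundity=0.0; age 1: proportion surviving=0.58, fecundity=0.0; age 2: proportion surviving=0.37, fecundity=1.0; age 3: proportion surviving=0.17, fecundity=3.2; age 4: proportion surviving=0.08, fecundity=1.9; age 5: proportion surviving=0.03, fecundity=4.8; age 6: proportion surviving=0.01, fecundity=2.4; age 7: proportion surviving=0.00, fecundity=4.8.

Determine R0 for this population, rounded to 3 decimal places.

lx·mx by age: 0, 0, 0.37, 0.544, 0.152, 0.144, 0.024, 0
R0 = Σ lx·mx = 1.234 → 1.234

1.234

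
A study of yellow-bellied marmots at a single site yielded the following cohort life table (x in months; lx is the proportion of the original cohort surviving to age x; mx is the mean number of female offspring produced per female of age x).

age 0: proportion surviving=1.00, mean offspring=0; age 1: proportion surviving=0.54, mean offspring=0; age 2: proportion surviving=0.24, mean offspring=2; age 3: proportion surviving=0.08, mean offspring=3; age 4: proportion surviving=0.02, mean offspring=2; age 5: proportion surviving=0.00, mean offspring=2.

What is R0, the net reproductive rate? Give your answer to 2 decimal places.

lx·mx by age: 0, 0, 0.48, 0.24, 0.04, 0
R0 = Σ lx·mx = 0.76 → 0.76

0.76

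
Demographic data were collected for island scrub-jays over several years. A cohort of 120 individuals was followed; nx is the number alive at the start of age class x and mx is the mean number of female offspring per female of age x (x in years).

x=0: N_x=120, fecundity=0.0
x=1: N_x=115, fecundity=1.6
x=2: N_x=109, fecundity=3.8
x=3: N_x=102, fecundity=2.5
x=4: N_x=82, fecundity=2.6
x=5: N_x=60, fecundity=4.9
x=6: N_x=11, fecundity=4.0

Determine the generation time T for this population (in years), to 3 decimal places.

lx = nx/n0 = nx/120: 1, 0.95833…, 0.90833…, 0.85, 0.68333…, 0.5, 0.09167…
lx·mx: 0, 1.533333…, 3.451667…, 2.125, 1.776667…, 2.45, 0.366667… → R0 = 11.703333…
x·lx·mx: 0, 1.533333…, 6.903333…, 6.375, 7.106667…, 12.25, 2.2… → Σ = 36.368333…
T = 36.368333… / 11.703333… = 3.107519… → 3.108

3.108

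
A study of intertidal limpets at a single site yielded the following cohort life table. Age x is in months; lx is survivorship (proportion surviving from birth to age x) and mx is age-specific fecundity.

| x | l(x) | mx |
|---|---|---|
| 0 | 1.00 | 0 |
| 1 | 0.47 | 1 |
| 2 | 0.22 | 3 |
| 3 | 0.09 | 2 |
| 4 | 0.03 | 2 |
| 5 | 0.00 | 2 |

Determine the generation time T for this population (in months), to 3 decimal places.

lx·mx: 0, 0.47, 0.66, 0.18, 0.06, 0 → R0 = 1.37
x·lx·mx: 0, 0.47, 1.32, 0.54, 0.24, 0 → Σ = 2.57
T = 2.57 / 1.37 = 1.875912… → 1.876

1.876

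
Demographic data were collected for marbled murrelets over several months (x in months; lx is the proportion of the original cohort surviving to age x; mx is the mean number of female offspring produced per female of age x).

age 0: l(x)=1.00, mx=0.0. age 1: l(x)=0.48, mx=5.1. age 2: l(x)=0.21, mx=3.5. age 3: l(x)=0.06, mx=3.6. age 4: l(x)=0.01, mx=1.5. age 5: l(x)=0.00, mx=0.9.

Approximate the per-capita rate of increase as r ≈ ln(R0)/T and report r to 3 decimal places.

R0 = Σ lx·mx = 0 + 2.448 + 0.735 + 0.216 + 0.015 + 0 = 3.414
Σ x·lx·mx = 4.626; T = 4.626/3.414 = 1.35501…
r ≈ ln(R0)/T = ln(3.414)/1.35501… = 0.90618… → 0.906

0.906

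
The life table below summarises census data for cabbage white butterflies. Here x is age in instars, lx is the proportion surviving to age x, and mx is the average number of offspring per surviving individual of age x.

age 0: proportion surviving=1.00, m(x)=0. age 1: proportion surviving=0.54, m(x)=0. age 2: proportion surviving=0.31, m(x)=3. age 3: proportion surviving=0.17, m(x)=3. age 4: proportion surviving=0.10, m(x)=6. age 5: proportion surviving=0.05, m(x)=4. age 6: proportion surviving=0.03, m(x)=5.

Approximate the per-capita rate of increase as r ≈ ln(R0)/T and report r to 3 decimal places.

R0 = Σ lx·mx = 0 + 0 + 0.93 + 0.51 + 0.6 + 0.2 + 0.15 = 2.39
Σ x·lx·mx = 7.69; T = 7.69/2.39 = 3.21757…
r ≈ ln(R0)/T = ln(2.39)/3.21757… = 0.27079… → 0.271

0.271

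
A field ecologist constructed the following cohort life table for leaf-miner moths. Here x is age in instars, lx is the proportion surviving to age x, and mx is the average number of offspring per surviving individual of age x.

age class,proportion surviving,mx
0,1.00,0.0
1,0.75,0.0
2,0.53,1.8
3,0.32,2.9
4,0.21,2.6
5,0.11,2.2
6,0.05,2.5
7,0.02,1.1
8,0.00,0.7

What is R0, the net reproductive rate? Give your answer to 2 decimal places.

2.82

lx·mx by age: 0, 0, 0.954, 0.928, 0.546, 0.242, 0.125, 0.022, 0
R0 = Σ lx·mx = 2.817 → 2.82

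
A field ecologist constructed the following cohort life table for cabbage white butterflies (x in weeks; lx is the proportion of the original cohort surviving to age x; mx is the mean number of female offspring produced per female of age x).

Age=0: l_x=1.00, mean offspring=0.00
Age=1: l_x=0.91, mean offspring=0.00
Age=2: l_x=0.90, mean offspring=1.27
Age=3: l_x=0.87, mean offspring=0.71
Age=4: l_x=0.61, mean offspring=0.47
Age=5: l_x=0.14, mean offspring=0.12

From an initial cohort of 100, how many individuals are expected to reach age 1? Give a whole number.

91

Expected survivors = N0 · l_1 = 100 × 0.91 = 91 → 91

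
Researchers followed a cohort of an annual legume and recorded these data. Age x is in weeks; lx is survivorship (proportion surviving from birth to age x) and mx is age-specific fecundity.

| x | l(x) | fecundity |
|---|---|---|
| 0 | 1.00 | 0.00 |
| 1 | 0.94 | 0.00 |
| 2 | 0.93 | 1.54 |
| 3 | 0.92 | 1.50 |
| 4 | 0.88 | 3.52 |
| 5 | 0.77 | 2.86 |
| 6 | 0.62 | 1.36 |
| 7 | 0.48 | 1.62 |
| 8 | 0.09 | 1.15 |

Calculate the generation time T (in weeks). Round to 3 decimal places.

lx·mx: 0, 0, 1.4322, 1.38, 3.0976, 2.2022, 0.8432, 0.7776, 0.1035 → R0 = 9.8363
x·lx·mx: 0, 0, 2.8644, 4.14, 12.3904, 11.011, 5.0592, 5.4432, 0.828 → Σ = 41.7362
T = 41.7362 / 9.8363 = 4.243079… → 4.243

4.243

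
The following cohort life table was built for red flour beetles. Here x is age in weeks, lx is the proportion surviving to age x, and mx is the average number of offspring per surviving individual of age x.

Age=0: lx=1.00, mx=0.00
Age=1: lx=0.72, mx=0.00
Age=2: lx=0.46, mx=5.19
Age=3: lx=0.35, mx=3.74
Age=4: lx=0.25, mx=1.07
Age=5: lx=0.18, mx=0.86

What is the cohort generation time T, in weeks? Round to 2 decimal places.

2.56

lx·mx: 0, 0, 2.3874, 1.309, 0.2675, 0.1548 → R0 = 4.1187
x·lx·mx: 0, 0, 4.7748, 3.927, 1.07, 0.774 → Σ = 10.5458
T = 10.5458 / 4.1187 = 2.560468… → 2.56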